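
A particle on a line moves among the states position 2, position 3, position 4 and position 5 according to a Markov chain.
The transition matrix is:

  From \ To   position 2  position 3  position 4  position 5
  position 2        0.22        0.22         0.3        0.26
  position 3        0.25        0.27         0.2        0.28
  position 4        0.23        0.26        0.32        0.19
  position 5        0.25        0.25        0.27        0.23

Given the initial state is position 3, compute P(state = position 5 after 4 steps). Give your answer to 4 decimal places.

Propagate the distribution vector 4 steps from position 3.
After 0 steps: (0.0000, 1.0000, 0.0000, 0.0000)
After 1 step: (0.2500, 0.2700, 0.2000, 0.2800)
After 2 steps: (0.2385, 0.2499, 0.2686, 0.2430)
After 3 steps: (0.2375, 0.2505, 0.2731, 0.2389)
After 4 steps: (0.2374, 0.2506, 0.2732, 0.2387)
P(in position 5 after 4 steps) = 0.2387

0.2387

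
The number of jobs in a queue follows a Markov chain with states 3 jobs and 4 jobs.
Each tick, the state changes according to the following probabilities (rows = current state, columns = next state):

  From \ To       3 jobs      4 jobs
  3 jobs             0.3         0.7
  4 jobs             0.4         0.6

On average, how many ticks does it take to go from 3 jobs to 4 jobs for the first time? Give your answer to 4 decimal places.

Let t(s) be the expected number of ticks to first reach 4 jobs from state s, with t(4 jobs) = 0. Conditioning on the first tick:
t(3 jobs) = 1 + 0.3·t(3 jobs)
Solving: t(3 jobs) = 1.4286.
Expected ticks from 3 jobs to 4 jobs: 1.4286.

1.4286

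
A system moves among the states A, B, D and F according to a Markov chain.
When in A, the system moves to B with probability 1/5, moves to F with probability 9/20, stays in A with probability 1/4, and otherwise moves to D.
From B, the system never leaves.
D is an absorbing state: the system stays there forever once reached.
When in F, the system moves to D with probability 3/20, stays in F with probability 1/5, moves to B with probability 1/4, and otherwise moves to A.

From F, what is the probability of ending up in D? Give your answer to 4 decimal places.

Let h(s) be the probability of absorption at D starting from transient state s. Then h(D) = 1 and h(B) = 0. By first-step analysis:
h(A) = 0.25·h(A) + 0.2·0 + 0.1·1 + 0.45·h(F)
h(F) = 0.4·h(A) + 0.25·0 + 0.15·1 + 0.2·h(F)
Solving: h(A) = 0.3512, h(F) = 0.3631.
Starting from F, the probability is 0.3631.

0.3631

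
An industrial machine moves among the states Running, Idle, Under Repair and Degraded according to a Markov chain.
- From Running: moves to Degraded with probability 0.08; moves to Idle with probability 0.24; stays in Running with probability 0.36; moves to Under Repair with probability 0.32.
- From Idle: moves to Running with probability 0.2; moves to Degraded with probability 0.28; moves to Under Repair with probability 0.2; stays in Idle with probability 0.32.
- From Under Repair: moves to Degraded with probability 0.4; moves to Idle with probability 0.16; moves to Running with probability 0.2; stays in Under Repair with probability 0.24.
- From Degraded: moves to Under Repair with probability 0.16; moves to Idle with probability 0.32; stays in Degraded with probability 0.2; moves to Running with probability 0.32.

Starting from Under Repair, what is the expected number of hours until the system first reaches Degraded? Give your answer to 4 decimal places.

Let t(s) be the expected number of hours to first reach Degraded from state s, with t(Degraded) = 0. Conditioning on the first hour:
t(Running) = 1 + 0.36·t(Running) + 0.24·t(Idle) + 0.32·t(Under Repair)
t(Idle) = 1 + 0.2·t(Running) + 0.32·t(Idle) + 0.2·t(Under Repair)
t(Under Repair) = 1 + 0.2·t(Running) + 0.16·t(Idle) + 0.24·t(Under Repair)
Solving: t(Running) = 4.6761, t(Idle) = 3.8321, t(Under Repair) = 3.3531.
Expected hours from Under Repair to Degraded: 3.3531.

3.3531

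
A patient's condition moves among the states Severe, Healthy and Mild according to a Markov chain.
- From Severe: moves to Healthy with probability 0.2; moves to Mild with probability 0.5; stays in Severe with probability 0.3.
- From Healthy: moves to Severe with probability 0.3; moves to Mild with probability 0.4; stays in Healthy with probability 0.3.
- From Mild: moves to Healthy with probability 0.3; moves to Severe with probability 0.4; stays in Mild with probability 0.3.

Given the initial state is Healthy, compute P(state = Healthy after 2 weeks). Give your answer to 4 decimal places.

0.2700

Sum over the intermediate state after 1 week:
P = P(Healthy→Severe)·P(Severe→Healthy) + P(Healthy→Healthy)·P(Healthy→Healthy) + P(Healthy→Mild)·P(Mild→Healthy)
  = 0.3×0.2 + 0.3×0.3 + 0.4×0.3
  = 0.0600 + 0.0900 + 0.1200 = 0.2700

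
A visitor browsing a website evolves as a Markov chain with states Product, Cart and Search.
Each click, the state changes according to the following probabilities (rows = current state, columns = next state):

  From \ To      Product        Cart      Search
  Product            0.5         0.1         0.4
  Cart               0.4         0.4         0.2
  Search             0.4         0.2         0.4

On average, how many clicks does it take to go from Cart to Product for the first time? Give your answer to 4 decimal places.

2.5000

Let t(s) be the expected number of clicks to first reach Product from state s, with t(Product) = 0. Conditioning on the first click:
t(Cart) = 1 + 0.4·t(Cart) + 0.2·t(Search)
t(Search) = 1 + 0.2·t(Cart) + 0.4·t(Search)
Solving: t(Cart) = 2.5000, t(Search) = 2.5000.
Expected clicks from Cart to Product: 2.5000.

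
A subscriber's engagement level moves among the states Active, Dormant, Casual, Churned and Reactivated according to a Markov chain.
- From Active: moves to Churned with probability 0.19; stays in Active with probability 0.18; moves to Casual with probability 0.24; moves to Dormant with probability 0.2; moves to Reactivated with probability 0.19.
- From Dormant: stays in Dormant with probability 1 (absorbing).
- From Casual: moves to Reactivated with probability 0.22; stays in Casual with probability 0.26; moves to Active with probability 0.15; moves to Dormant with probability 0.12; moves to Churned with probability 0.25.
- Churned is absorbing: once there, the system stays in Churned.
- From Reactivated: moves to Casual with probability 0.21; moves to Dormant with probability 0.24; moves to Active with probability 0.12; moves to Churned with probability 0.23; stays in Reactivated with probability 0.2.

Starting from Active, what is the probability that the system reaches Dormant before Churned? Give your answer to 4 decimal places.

0.4708

Let h(s) be the probability of absorption at Dormant starting from transient state s. Then h(Dormant) = 1 and h(Churned) = 0. By first-step analysis:
h(Active) = 0.18·h(Active) + 0.2·1 + 0.24·h(Casual) + 0.19·0 + 0.19·h(Reactivated)
h(Casual) = 0.15·h(Active) + 0.12·1 + 0.26·h(Casual) + 0.25·0 + 0.22·h(Reactivated)
h(Reactivated) = 0.12·h(Active) + 0.24·1 + 0.21·h(Casual) + 0.23·0 + 0.2·h(Reactivated)
Solving: h(Active) = 0.4708, h(Casual) = 0.3989, h(Reactivated) = 0.4753.
Starting from Active, the probability is 0.4708.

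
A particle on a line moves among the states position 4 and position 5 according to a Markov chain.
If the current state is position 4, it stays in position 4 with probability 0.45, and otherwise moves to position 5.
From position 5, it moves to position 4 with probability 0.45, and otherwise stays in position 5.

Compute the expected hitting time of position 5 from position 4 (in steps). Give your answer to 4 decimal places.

1.8182

Let t(s) be the expected number of steps to first reach position 5 from state s, with t(position 5) = 0. Conditioning on the first step:
t(position 4) = 1 + 0.45·t(position 4)
Solving: t(position 4) = 1.8182.
Expected steps from position 4 to position 5: 1.8182.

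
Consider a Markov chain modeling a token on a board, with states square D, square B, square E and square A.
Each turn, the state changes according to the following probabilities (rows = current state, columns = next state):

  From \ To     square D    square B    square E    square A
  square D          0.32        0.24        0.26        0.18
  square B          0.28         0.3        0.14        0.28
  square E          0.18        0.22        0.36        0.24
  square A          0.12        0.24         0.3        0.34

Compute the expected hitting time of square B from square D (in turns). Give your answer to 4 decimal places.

Let t(s) be the expected number of turns to first reach square B from state s, with t(square B) = 0. Conditioning on the first turn:
t(square D) = 1 + 0.32·t(square D) + 0.26·t(square E) + 0.18·t(square A)
t(square E) = 1 + 0.18·t(square D) + 0.36·t(square E) + 0.24·t(square A)
t(square A) = 1 + 0.12·t(square D) + 0.3·t(square E) + 0.34·t(square A)
Solving: t(square D) = 4.2733, t(square E) = 4.3685, t(square A) = 4.2778.
Expected turns from square D to square B: 4.2733.

4.2733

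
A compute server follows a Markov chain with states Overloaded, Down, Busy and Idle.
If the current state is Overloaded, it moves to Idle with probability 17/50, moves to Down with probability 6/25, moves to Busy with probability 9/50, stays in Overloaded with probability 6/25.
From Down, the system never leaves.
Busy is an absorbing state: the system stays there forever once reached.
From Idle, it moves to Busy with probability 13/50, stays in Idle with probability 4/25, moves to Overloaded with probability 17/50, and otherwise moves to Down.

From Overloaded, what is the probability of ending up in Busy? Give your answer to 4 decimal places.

Let h(s) be the probability of absorption at Busy starting from transient state s. Then h(Busy) = 1 and h(Down) = 0. By first-step analysis:
h(Overloaded) = 0.24·h(Overloaded) + 0.24·0 + 0.18·1 + 0.34·h(Idle)
h(Idle) = 0.34·h(Overloaded) + 0.24·0 + 0.26·1 + 0.16·h(Idle)
Solving: h(Overloaded) = 0.4583, h(Idle) = 0.4950.
Starting from Overloaded, the probability is 0.4583.

0.4583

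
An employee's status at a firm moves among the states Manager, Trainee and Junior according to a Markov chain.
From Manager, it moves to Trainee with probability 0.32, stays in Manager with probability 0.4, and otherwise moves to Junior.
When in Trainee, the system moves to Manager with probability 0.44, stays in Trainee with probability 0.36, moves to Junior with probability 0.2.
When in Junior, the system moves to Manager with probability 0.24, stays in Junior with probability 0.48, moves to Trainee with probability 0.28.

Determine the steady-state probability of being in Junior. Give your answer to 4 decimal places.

Let the stationary distribution be π with π = πP and π_1 + π_2 + π_3 = 1.
π_1 = 0.4·π_1 + 0.44·π_2 + 0.24·π_3
π_2 = 0.32·π_1 + 0.36·π_2 + 0.28·π_3
Solving with the normalization constraint gives π = (0.3619, 0.3201, 0.3180).
So the stationary probability of Junior is 0.3180.

0.3180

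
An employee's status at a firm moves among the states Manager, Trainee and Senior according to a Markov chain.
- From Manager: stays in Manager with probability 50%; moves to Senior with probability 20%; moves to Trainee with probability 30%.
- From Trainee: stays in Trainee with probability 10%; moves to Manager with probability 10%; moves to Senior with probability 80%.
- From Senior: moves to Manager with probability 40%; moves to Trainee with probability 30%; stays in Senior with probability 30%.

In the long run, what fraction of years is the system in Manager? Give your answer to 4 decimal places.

Let the stationary distribution be π with π = πP and π_1 + π_2 + π_3 = 1.
π_1 = 0.5·π_1 + 0.1·π_2 + 0.4·π_3
π_2 = 0.3·π_1 + 0.1·π_2 + 0.3·π_3
Solving with the normalization constraint gives π = (0.3611, 0.2500, 0.3889).
So the stationary probability of Manager is 0.3611.

0.3611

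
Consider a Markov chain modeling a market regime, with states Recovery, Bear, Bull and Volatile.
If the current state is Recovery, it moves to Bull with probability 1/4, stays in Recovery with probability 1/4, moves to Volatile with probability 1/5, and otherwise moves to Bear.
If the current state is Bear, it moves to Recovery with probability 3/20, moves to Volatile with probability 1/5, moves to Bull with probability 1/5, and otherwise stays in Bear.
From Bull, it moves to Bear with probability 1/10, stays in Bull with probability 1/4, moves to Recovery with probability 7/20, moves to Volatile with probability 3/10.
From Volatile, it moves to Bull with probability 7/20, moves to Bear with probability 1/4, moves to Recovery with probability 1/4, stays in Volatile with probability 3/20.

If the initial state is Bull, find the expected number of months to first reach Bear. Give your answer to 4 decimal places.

Let t(s) be the expected number of months to first reach Bear from state s, with t(Bear) = 0. Conditioning on the first month:
t(Recovery) = 1 + 0.25·t(Recovery) + 0.25·t(Bull) + 0.2·t(Volatile)
t(Bull) = 1 + 0.35·t(Recovery) + 0.25·t(Bull) + 0.3·t(Volatile)
t(Volatile) = 1 + 0.25·t(Recovery) + 0.35·t(Bull) + 0.15·t(Volatile)
Solving: t(Recovery) = 4.2579, t(Bull) = 5.1382, t(Volatile) = 4.5445.
Expected months from Bull to Bear: 5.1382.

5.1382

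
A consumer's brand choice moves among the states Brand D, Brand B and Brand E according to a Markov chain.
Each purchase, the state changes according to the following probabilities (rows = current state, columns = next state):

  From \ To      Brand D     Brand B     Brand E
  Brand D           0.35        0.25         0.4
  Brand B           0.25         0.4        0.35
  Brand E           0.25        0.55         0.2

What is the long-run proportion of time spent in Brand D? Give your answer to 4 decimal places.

Let the stationary distribution be π with π = πP and π_1 + π_2 + π_3 = 1.
π_1 = 0.35·π_1 + 0.25·π_2 + 0.25·π_3
π_2 = 0.25·π_1 + 0.4·π_2 + 0.55·π_3
Solving with the normalization constraint gives π = (0.2778, 0.4058, 0.3164).
So the stationary probability of Brand D is 0.2778.

0.2778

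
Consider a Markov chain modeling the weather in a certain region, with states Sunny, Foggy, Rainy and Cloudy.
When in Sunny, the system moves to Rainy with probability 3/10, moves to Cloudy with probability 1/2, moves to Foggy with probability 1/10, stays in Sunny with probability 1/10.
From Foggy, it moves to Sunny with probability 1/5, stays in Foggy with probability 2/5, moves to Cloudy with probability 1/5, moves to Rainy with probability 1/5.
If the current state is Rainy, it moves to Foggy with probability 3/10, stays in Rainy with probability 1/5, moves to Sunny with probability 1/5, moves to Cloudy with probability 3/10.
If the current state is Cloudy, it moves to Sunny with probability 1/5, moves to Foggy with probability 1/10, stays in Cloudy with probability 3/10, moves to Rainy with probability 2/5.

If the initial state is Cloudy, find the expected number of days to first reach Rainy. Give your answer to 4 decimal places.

2.8309

Let t(s) be the expected number of days to first reach Rainy from state s, with t(Rainy) = 0. Conditioning on the first day:
t(Sunny) = 1 + 0.1·t(Sunny) + 0.1·t(Foggy) + 0.5·t(Cloudy)
t(Foggy) = 1 + 0.2·t(Sunny) + 0.4·t(Foggy) + 0.2·t(Cloudy)
t(Cloudy) = 1 + 0.2·t(Sunny) + 0.1·t(Foggy) + 0.3·t(Cloudy)
Solving: t(Sunny) = 3.0882, t(Foggy) = 3.6397, t(Cloudy) = 2.8309.
Expected days from Cloudy to Rainy: 2.8309.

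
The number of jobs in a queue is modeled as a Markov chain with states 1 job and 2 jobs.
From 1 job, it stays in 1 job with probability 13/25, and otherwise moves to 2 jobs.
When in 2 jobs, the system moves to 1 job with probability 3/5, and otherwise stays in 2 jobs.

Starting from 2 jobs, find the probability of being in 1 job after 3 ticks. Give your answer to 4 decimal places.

0.5558

Propagate the distribution vector 3 ticks from 2 jobs.
After 0 ticks: (0.0000, 1.0000)
After 1 tick: (0.6000, 0.4000)
After 2 ticks: (0.5520, 0.4480)
After 3 ticks: (0.5558, 0.4442)
P(in 1 job after 3 ticks) = 0.5558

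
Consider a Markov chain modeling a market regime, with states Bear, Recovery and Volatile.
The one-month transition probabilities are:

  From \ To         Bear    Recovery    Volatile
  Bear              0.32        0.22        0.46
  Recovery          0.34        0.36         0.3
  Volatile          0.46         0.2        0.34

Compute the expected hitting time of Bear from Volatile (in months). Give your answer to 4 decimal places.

Let t(s) be the expected number of months to first reach Bear from state s, with t(Bear) = 0. Conditioning on the first month:
t(Recovery) = 1 + 0.36·t(Recovery) + 0.3·t(Volatile)
t(Volatile) = 1 + 0.2·t(Recovery) + 0.34·t(Volatile)
Solving: t(Recovery) = 2.6490, t(Volatile) = 2.3179.
Expected months from Volatile to Bear: 2.3179.

2.3179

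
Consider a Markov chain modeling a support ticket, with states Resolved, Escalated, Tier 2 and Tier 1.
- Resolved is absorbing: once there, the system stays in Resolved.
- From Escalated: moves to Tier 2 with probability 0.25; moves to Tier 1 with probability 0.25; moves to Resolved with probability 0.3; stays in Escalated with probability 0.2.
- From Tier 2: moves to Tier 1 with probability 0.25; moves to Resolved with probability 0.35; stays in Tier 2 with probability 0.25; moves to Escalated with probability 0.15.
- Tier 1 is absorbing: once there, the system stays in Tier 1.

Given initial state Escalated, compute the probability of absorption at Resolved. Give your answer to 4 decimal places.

Let h(s) be the probability of absorption at Resolved starting from transient state s. Then h(Resolved) = 1 and h(Tier 1) = 0. By first-step analysis:
h(Escalated) = 0.3·1 + 0.2·h(Escalated) + 0.25·h(Tier 2) + 0.25·0
h(Tier 2) = 0.35·1 + 0.15·h(Escalated) + 0.25·h(Tier 2) + 0.25·0
Solving: h(Escalated) = 0.5556, h(Tier 2) = 0.5778.
Starting from Escalated, the probability is 0.5556.

0.5556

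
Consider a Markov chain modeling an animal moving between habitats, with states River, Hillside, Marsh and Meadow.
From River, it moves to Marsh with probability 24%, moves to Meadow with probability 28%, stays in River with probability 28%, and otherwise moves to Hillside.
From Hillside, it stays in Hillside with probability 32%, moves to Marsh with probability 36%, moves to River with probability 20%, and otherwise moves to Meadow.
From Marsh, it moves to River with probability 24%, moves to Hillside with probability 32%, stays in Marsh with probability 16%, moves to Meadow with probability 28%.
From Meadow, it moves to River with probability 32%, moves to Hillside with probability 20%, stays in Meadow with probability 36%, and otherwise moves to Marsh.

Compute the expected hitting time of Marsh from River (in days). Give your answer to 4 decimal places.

4.2464

Let t(s) be the expected number of days to first reach Marsh from state s, with t(Marsh) = 0. Conditioning on the first day:
t(River) = 1 + 0.28·t(River) + 0.2·t(Hillside) + 0.28·t(Meadow)
t(Hillside) = 1 + 0.2·t(River) + 0.32·t(Hillside) + 0.12·t(Meadow)
t(Meadow) = 1 + 0.32·t(River) + 0.2·t(Hillside) + 0.36·t(Meadow)
Solving: t(River) = 4.2464, t(Hillside) = 3.5666, t(Meadow) = 4.8003.
Expected days from River to Marsh: 4.2464.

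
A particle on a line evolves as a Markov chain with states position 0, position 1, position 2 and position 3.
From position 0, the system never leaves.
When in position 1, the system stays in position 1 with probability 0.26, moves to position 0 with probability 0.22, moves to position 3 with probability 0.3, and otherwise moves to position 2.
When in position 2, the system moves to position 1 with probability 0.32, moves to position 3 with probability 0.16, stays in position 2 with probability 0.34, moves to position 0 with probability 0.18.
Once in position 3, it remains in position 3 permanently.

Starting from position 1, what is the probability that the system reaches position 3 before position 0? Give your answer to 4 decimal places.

Let h(s) be the probability of absorption at position 3 starting from transient state s. Then h(position 3) = 1 and h(position 0) = 0. By first-step analysis:
h(position 1) = 0.22·0 + 0.26·h(position 1) + 0.22·h(position 2) + 0.3·1
h(position 2) = 0.18·0 + 0.32·h(position 1) + 0.34·h(position 2) + 0.16·1
Solving: h(position 1) = 0.5579, h(position 2) = 0.5129.
Starting from position 1, the probability is 0.5579.

0.5579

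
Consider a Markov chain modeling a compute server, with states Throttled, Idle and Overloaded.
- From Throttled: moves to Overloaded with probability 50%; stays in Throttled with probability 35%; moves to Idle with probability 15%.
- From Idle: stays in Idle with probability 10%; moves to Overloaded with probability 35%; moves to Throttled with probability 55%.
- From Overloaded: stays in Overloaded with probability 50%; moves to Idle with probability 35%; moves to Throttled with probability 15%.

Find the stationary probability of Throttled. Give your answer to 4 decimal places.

Let the stationary distribution be π with π = πP and π_1 + π_2 + π_3 = 1.
π_1 = 0.35·π_1 + 0.55·π_2 + 0.15·π_3
π_2 = 0.15·π_1 + 0.1·π_2 + 0.35·π_3
Solving with the normalization constraint gives π = (0.3032, 0.2315, 0.4653).
So the stationary probability of Throttled is 0.3032.

0.3032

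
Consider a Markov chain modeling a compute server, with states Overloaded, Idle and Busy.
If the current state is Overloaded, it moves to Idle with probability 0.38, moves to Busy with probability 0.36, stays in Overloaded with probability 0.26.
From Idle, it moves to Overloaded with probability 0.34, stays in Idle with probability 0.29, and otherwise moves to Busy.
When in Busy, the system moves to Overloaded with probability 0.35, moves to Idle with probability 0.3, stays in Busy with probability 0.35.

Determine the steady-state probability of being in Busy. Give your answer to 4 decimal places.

Let the stationary distribution be π with π = πP and π_1 + π_2 + π_3 = 1.
π_1 = 0.26·π_1 + 0.34·π_2 + 0.35·π_3
π_2 = 0.38·π_1 + 0.29·π_2 + 0.3·π_3
Solving with the normalization constraint gives π = (0.3181, 0.3222, 0.3596).
So the stationary probability of Busy is 0.3596.

0.3596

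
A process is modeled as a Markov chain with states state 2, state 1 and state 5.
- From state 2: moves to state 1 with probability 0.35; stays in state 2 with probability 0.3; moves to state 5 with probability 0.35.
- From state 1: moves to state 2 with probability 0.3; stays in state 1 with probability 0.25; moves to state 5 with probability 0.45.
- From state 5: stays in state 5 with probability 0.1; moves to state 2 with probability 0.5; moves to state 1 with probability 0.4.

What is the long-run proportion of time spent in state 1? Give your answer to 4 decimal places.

Let the stationary distribution be π with π = πP and π_1 + π_2 + π_3 = 1.
π_1 = 0.3·π_1 + 0.3·π_2 + 0.5·π_3
π_2 = 0.35·π_1 + 0.25·π_2 + 0.4·π_3
Solving with the normalization constraint gives π = (0.3613, 0.3321, 0.3066).
So the stationary probability of state 1 is 0.3321.

0.3321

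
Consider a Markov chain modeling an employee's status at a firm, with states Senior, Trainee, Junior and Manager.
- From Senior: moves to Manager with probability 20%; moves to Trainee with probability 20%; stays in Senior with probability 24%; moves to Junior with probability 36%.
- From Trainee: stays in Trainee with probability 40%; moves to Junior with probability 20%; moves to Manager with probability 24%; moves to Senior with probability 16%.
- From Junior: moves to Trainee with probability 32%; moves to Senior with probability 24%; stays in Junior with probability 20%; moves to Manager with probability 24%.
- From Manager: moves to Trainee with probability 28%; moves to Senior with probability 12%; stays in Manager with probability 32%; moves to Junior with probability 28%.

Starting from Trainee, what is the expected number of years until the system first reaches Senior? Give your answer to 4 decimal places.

5.9796

Let t(s) be the expected number of years to first reach Senior from state s, with t(Senior) = 0. Conditioning on the first year:
t(Trainee) = 1 + 0.4·t(Trainee) + 0.2·t(Junior) + 0.24·t(Manager)
t(Junior) = 1 + 0.32·t(Trainee) + 0.2·t(Junior) + 0.24·t(Manager)
t(Manager) = 1 + 0.28·t(Trainee) + 0.28·t(Junior) + 0.32·t(Manager)
Solving: t(Trainee) = 5.9796, t(Junior) = 5.5012, t(Manager) = 6.1980.
Expected years from Trainee to Senior: 5.9796.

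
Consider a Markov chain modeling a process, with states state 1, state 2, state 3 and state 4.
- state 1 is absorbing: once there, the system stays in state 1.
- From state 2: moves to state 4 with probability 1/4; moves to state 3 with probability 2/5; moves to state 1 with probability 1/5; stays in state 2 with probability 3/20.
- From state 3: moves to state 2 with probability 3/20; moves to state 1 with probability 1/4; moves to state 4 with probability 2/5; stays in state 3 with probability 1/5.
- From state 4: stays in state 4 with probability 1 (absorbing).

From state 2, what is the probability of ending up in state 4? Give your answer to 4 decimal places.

0.5806

Let h(s) be the probability of absorption at state 4 starting from transient state s. Then h(state 4) = 1 and h(state 1) = 0. By first-step analysis:
h(state 2) = 0.2·0 + 0.15·h(state 2) + 0.4·h(state 3) + 0.25·1
h(state 3) = 0.25·0 + 0.15·h(state 2) + 0.2·h(state 3) + 0.4·1
Solving: h(state 2) = 0.5806, h(state 3) = 0.6089.
Starting from state 2, the probability is 0.5806.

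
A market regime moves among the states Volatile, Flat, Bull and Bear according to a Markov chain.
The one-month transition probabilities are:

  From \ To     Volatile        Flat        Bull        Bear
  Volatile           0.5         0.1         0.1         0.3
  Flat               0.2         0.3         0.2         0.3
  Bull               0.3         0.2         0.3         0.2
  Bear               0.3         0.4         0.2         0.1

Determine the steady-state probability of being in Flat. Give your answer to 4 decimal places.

Let the stationary distribution be π with π = πP and π_1 + π_2 + π_3 + π_4 = 1.
π_1 = 0.5·π_1 + 0.2·π_2 + 0.3·π_3 + 0.3·π_4
π_2 = 0.1·π_1 + 0.3·π_2 + 0.2·π_3 + 0.4·π_4
π_3 = 0.1·π_1 + 0.2·π_2 + 0.3·π_3 + 0.2·π_4
Solving with the normalization constraint gives π = (0.3455, 0.2360, 0.1838, 0.2347).
So the stationary probability of Flat is 0.2360.

0.2360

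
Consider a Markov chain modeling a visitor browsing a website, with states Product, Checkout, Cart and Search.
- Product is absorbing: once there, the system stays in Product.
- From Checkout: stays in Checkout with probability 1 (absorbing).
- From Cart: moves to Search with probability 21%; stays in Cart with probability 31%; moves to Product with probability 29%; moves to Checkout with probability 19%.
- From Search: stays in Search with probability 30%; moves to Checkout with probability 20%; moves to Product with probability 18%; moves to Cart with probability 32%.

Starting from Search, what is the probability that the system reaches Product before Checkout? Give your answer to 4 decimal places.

0.5219

Let h(s) be the probability of absorption at Product starting from transient state s. Then h(Product) = 1 and h(Checkout) = 0. By first-step analysis:
h(Cart) = 0.29·1 + 0.19·0 + 0.31·h(Cart) + 0.21·h(Search)
h(Search) = 0.18·1 + 0.2·0 + 0.32·h(Cart) + 0.3·h(Search)
Solving: h(Cart) = 0.5791, h(Search) = 0.5219.
Starting from Search, the probability is 0.5219.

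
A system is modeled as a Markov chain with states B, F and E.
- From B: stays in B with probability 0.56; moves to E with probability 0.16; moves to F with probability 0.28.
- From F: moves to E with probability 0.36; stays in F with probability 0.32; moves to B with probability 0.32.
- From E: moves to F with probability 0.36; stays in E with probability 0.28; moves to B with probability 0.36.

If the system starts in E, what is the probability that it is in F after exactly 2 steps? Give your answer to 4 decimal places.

0.3168

Sum over the intermediate state after 1 step:
P = P(E→B)·P(B→F) + P(E→F)·P(F→F) + P(E→E)·P(E→F)
  = 0.36×0.28 + 0.36×0.32 + 0.28×0.36
  = 0.1008 + 0.1152 + 0.1008 = 0.3168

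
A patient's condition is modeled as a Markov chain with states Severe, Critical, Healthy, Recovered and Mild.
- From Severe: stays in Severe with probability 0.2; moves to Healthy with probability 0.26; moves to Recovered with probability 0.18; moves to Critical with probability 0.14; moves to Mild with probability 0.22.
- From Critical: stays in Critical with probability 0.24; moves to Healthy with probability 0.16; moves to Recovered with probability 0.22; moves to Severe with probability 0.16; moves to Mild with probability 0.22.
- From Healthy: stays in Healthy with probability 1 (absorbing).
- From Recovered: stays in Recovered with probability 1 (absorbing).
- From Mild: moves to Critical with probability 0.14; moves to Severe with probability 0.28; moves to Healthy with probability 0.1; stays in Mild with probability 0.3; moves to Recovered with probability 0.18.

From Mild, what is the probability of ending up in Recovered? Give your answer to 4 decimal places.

0.5571

Let h(s) be the probability of absorption at Recovered starting from transient state s. Then h(Recovered) = 1 and h(Healthy) = 0. By first-step analysis:
h(Severe) = 0.2·h(Severe) + 0.14·h(Critical) + 0.26·0 + 0.18·1 + 0.22·h(Mild)
h(Critical) = 0.16·h(Severe) + 0.24·h(Critical) + 0.16·0 + 0.22·1 + 0.22·h(Mild)
h(Mild) = 0.28·h(Severe) + 0.14·h(Critical) + 0.1·0 + 0.18·1 + 0.3·h(Mild)
Solving: h(Severe) = 0.4746, h(Critical) = 0.5506, h(Mild) = 0.5571.
Starting from Mild, the probability is 0.5571.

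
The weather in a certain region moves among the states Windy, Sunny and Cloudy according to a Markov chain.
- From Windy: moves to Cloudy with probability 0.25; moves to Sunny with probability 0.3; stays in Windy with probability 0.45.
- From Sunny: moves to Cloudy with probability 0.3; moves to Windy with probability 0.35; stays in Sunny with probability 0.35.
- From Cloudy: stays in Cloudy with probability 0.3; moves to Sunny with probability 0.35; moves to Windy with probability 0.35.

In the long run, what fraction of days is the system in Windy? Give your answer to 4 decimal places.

Let the stationary distribution be π with π = πP and π_1 + π_2 + π_3 = 1.
π_1 = 0.45·π_1 + 0.35·π_2 + 0.35·π_3
π_2 = 0.3·π_1 + 0.35·π_2 + 0.35·π_3
Solving with the normalization constraint gives π = (0.3889, 0.3306, 0.2806).
So the stationary probability of Windy is 0.3889.

0.3889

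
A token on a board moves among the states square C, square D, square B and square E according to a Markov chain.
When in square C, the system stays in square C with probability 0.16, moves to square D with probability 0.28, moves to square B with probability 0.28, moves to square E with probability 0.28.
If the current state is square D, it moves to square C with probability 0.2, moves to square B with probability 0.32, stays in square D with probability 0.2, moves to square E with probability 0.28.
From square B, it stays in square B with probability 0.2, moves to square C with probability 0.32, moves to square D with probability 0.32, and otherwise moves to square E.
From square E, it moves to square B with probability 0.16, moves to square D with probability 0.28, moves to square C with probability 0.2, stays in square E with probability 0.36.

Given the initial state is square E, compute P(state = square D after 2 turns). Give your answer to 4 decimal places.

0.2640

Propagate the distribution vector 2 turns from square E.
After 0 turns: (0.0000, 0.0000, 0.0000, 1.0000)
After 1 turn: (0.2000, 0.2800, 0.1600, 0.3600)
After 2 turns: (0.2112, 0.2640, 0.2352, 0.2896)
P(in square D after 2 turns) = 0.2640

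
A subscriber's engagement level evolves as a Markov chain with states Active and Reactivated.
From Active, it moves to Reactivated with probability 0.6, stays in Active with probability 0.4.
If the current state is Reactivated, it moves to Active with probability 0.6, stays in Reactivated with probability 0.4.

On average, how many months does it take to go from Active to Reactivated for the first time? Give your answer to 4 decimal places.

1.6667

Let t(s) be the expected number of months to first reach Reactivated from state s, with t(Reactivated) = 0. Conditioning on the first month:
t(Active) = 1 + 0.4·t(Active)
Solving: t(Active) = 1.6667.
Expected months from Active to Reactivated: 1.6667.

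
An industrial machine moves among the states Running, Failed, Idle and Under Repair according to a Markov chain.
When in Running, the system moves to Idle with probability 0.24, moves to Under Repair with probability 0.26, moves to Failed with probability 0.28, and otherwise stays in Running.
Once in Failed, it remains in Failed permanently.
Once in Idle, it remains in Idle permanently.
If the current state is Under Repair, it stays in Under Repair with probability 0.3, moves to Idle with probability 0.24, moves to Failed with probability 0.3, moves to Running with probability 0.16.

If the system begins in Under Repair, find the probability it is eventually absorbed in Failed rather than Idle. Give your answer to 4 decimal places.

Let h(s) be the probability of absorption at Failed starting from transient state s. Then h(Failed) = 1 and h(Idle) = 0. By first-step analysis:
h(Running) = 0.22·h(Running) + 0.28·1 + 0.24·0 + 0.26·h(Under Repair)
h(Under Repair) = 0.16·h(Running) + 0.3·1 + 0.24·0 + 0.3·h(Under Repair)
Solving: h(Running) = 0.5432, h(Under Repair) = 0.5527.
Starting from Under Repair, the probability is 0.5527.

0.5527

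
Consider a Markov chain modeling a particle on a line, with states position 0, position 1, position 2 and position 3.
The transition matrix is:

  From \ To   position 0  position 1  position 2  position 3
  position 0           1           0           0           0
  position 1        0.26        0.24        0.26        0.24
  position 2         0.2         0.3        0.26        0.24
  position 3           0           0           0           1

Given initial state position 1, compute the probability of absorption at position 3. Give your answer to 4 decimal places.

0.4955

Let h(s) be the probability of absorption at position 3 starting from transient state s. Then h(position 3) = 1 and h(position 0) = 0. By first-step analysis:
h(position 1) = 0.26·0 + 0.24·h(position 1) + 0.26·h(position 2) + 0.24·1
h(position 2) = 0.2·0 + 0.3·h(position 1) + 0.26·h(position 2) + 0.24·1
Solving: h(position 1) = 0.4955, h(position 2) = 0.5252.
Starting from position 1, the probability is 0.4955.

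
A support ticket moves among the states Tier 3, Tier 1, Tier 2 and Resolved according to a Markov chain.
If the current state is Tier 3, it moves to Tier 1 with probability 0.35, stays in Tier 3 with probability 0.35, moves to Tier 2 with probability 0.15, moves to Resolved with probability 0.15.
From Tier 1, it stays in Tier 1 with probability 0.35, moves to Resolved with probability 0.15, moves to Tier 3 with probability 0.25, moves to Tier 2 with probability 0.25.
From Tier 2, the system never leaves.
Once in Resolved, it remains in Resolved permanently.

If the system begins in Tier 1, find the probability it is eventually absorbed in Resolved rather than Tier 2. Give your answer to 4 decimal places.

0.4030

Let h(s) be the probability of absorption at Resolved starting from transient state s. Then h(Resolved) = 1 and h(Tier 2) = 0. By first-step analysis:
h(Tier 3) = 0.35·h(Tier 3) + 0.35·h(Tier 1) + 0.15·0 + 0.15·1
h(Tier 1) = 0.25·h(Tier 3) + 0.35·h(Tier 1) + 0.25·0 + 0.15·1
Solving: h(Tier 3) = 0.4478, h(Tier 1) = 0.4030.
Starting from Tier 1, the probability is 0.4030.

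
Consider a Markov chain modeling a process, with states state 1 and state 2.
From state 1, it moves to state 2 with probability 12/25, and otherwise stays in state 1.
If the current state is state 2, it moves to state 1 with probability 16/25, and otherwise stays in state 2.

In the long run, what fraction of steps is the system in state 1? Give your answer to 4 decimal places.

Let the stationary distribution be π with π = πP and π_1 + π_2 = 1.
π_1 = 0.52·π_1 + 0.64·π_2
Solving with the normalization constraint gives π = (0.5714, 0.4286).
So the stationary probability of state 1 is 0.5714.

0.5714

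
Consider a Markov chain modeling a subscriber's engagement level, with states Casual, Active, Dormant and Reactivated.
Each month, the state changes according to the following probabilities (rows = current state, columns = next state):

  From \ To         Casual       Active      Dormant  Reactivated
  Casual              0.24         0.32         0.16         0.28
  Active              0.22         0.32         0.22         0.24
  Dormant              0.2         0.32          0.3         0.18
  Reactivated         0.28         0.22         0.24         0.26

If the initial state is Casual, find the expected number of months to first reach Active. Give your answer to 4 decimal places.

Let t(s) be the expected number of months to first reach Active from state s, with t(Active) = 0. Conditioning on the first month:
t(Casual) = 1 + 0.24·t(Casual) + 0.16·t(Dormant) + 0.28·t(Reactivated)
t(Dormant) = 1 + 0.2·t(Casual) + 0.3·t(Dormant) + 0.18·t(Reactivated)
t(Reactivated) = 1 + 0.28·t(Casual) + 0.24·t(Dormant) + 0.26·t(Reactivated)
Solving: t(Casual) = 3.3944, t(Dormant) = 3.3560, t(Reactivated) = 3.7242.
Expected months from Casual to Active: 3.3944.

3.3944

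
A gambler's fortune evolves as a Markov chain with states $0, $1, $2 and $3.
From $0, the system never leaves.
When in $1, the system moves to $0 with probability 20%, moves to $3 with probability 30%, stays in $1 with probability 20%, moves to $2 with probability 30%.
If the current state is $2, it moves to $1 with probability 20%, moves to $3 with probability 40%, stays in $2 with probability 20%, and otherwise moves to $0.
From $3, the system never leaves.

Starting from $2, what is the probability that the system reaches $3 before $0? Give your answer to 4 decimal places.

0.6552

Let h(s) be the probability of absorption at $3 starting from transient state s. Then h($3) = 1 and h($0) = 0. By first-step analysis:
h($1) = 0.2·0 + 0.2·h($1) + 0.3·h($2) + 0.3·1
h($2) = 0.2·0 + 0.2·h($1) + 0.2·h($2) + 0.4·1
Solving: h($1) = 0.6207, h($2) = 0.6552.
Starting from $2, the probability is 0.6552.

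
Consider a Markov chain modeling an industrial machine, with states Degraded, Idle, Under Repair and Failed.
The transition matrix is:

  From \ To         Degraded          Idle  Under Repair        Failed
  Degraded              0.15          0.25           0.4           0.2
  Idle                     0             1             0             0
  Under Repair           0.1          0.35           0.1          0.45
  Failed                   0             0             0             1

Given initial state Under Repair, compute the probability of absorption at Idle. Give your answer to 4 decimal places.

Let h(s) be the probability of absorption at Idle starting from transient state s. Then h(Idle) = 1 and h(Failed) = 0. By first-step analysis:
h(Degraded) = 0.15·h(Degraded) + 0.25·1 + 0.4·h(Under Repair) + 0.2·0
h(Under Repair) = 0.1·h(Degraded) + 0.35·1 + 0.1·h(Under Repair) + 0.45·0
Solving: h(Degraded) = 0.5034, h(Under Repair) = 0.4448.
Starting from Under Repair, the probability is 0.4448.

0.4448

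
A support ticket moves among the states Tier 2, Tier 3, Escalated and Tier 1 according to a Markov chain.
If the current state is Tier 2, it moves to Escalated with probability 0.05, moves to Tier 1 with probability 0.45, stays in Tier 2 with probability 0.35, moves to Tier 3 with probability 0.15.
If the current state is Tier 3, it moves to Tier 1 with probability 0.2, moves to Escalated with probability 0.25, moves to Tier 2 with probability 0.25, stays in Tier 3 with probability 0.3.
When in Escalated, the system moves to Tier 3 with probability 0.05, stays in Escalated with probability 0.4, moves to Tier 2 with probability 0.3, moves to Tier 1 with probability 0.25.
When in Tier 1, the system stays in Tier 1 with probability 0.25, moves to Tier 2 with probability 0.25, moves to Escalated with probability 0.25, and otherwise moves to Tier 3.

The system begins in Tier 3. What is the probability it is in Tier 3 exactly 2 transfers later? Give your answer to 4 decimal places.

0.1900

Propagate the distribution vector 2 transfers from Tier 3.
After 0 transfers: (0.0000, 1.0000, 0.0000, 0.0000)
After 1 transfer: (0.2500, 0.3000, 0.2500, 0.2000)
After 2 transfers: (0.2875, 0.1900, 0.2375, 0.2850)
P(in Tier 3 after 2 transfers) = 0.1900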